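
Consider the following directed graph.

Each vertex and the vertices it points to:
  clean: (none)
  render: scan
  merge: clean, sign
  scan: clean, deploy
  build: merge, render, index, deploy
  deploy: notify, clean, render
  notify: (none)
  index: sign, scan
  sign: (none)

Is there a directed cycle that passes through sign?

No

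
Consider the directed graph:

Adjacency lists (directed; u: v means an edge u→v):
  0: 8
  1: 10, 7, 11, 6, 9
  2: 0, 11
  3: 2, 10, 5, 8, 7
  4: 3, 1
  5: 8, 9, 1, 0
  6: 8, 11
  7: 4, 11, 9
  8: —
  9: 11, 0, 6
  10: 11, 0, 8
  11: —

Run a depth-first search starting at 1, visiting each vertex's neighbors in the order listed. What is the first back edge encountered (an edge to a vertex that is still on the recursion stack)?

5→1

DFS from 1 (visiting each vertex's neighbors in the order listed); mark gray on enter, black on exit:
1 gray
  10 gray
    11 gray
    11 black
    0 gray
      8 gray
      8 black
    0 black
    10→8: 8 black — skip
  10 black
  7 gray
    4 gray
      3 gray
        2 gray
          2→0: 0 black — skip
          2→11: 11 black — skip
        2 black
        3→10: 10 black — skip
        5 gray
          5→8: 8 black — skip
          9 gray
            9→11: 11 black — skip
            9→0: 0 black — skip
            6 gray
              6→8: 8 black — skip
              6→11: 11 black — skip
            6 black
          9 black
          5→1: 1 is gray → back edge
First back edge: 5 → 1.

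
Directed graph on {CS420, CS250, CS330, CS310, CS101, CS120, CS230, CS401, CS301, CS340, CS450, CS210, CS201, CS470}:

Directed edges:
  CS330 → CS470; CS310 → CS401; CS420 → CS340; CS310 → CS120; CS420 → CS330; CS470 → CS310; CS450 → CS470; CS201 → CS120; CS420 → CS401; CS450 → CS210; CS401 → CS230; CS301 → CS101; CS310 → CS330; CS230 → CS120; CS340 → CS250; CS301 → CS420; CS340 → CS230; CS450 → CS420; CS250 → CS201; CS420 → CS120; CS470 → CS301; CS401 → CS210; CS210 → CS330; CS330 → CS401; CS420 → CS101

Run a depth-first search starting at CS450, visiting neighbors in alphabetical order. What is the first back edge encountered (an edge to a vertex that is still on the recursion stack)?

CS401->CS210

DFS from CS450 (visiting neighbors in alphabetical order); mark gray on enter, black on exit:
CS450 gray
  CS210 gray
    CS330 gray
      CS401 gray
        CS401→CS210: CS210 is gray → back edge
First back edge: CS401 → CS210.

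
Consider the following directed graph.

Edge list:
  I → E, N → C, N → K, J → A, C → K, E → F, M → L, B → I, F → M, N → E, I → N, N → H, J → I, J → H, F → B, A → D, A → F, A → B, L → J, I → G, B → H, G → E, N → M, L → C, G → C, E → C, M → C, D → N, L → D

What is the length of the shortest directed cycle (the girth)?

For each vertex v, BFS finds the shortest path from v back to v.
The shortest such closed walk is L → D → N → M → L, length 4.

4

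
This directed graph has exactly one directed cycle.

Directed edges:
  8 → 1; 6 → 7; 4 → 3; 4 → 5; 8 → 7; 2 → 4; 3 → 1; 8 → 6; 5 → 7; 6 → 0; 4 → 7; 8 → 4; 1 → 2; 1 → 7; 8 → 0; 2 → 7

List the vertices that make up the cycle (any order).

1, 2, 3, 4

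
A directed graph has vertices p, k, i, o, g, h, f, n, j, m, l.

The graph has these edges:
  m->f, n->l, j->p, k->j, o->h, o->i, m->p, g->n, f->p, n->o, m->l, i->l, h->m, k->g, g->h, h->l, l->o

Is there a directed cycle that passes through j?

No

j lies on a cycle iff there is a path from j back to itself.
Exploring from j, it never reaches itself; equivalently, its strongly connected component is a singleton.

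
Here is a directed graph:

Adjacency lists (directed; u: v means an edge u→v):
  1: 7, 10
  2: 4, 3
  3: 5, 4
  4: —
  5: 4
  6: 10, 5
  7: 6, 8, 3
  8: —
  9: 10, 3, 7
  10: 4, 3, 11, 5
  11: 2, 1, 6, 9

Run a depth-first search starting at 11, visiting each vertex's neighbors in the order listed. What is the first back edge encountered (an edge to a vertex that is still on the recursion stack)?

DFS from 11 (visiting each vertex's neighbors in the order listed); mark gray on enter, black on exit:
11 gray
  2 gray
    4 gray
    4 black
    3 gray
      5 gray
        5→4: 4 black — skip
      5 black
      3→4: 4 black — skip
    3 black
  2 black
  1 gray
    7 gray
      6 gray
        10 gray
          10→4: 4 black — skip
          10→3: 3 black — skip
          10→11: 11 is gray → back edge
First back edge: 10 → 11.

10→11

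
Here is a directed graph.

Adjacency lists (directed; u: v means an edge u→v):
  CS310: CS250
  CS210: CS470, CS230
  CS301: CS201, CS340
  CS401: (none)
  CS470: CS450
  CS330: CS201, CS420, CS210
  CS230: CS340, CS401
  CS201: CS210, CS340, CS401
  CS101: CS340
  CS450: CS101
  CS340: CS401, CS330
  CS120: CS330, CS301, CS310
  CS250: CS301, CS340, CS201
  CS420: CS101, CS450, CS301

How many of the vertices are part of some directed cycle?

A vertex is on a directed cycle iff it belongs to a strongly connected component of size ≥ 2 (or has a self-loop).
The vertices on cycles are {CS101, CS201, CS210, CS230, CS301, CS330, CS340, CS420, CS450, CS470} — 10 in total.

10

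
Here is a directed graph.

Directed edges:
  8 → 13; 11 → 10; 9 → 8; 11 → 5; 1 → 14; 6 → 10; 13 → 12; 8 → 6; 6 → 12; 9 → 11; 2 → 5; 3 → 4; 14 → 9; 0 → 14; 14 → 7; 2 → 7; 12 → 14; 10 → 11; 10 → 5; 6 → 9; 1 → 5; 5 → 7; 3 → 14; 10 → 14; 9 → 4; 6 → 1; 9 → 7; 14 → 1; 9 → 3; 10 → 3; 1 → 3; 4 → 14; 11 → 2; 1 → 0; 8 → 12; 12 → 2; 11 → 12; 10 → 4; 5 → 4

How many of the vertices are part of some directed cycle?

A vertex is on a directed cycle iff it belongs to a strongly connected component of size ≥ 2 (or has a self-loop).
The vertices on cycles are {0, 1, 2, 3, 4, 5, 6, 8, 9, 10, 11, 12, 13, 14} — 14 in total.

14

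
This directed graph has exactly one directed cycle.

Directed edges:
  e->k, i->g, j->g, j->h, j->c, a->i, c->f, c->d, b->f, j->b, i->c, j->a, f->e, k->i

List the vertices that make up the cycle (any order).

c, e, f, i, k

DFS with gray/black marking from c:
c gray
  d gray
  d black
  f gray
    e gray
      k gray
        i gray
          i→c: c is gray → back edge
Back edge closes the cycle c → f → e → k → i → c; its vertices are {c, e, f, i, k}.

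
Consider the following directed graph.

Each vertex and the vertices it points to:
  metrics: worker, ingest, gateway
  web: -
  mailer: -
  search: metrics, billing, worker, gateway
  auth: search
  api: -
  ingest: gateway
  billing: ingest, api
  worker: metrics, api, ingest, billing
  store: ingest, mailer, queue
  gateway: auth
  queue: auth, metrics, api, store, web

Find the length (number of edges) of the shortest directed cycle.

For each vertex v, BFS finds the shortest path from v back to v.
The shortest such closed walk is queue → store → queue, length 2.

2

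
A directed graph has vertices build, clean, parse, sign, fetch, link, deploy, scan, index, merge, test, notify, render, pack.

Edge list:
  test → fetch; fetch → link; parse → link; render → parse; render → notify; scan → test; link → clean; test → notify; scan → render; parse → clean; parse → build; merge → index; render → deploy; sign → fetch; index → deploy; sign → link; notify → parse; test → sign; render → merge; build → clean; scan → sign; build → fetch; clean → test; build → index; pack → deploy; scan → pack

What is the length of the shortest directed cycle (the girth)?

4

For each vertex v, BFS finds the shortest path from v back to v.
The shortest such closed walk is test → fetch → link → clean → test, length 4.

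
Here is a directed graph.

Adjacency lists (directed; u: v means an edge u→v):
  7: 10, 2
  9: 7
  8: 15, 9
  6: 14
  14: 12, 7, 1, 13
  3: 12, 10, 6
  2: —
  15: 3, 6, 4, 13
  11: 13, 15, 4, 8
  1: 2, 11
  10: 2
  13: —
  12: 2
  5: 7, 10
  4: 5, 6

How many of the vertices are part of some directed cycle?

A vertex is on a directed cycle iff it belongs to a strongly connected component of size ≥ 2 (or has a self-loop).
The vertices on cycles are {1, 3, 4, 6, 8, 11, 14, 15} — 8 in total.

8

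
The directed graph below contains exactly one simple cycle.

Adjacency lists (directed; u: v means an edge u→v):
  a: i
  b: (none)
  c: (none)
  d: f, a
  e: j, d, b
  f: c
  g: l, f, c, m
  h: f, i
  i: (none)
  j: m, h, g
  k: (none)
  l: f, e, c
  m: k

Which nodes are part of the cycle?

e, g, j, l

DFS with gray/black marking from e:
e gray
  j gray
    m gray
      k gray
      k black
    m black
    h gray
      f gray
        c gray
        c black
      f black
      i gray
      i black
    h black
    g gray
      l gray
        l→f: f black — skip
        l→e: e is gray → back edge
Back edge closes the cycle e → j → g → l → e; its vertices are {e, g, j, l}.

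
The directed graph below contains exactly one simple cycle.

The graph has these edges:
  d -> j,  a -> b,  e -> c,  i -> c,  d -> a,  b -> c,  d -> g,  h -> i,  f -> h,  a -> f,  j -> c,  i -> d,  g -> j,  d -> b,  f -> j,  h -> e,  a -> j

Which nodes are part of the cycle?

DFS with gray/black marking from d:
d gray
  j gray
    c gray
    c black
  j black
  g gray
    g→j: j black — skip
  g black
  b gray
    b→c: c black — skip
  b black
  a gray
    a→j: j black — skip
    a→b: b black — skip
    f gray
      h gray
        e gray
          e→c: c black — skip
        e black
        i gray
          i→c: c black — skip
          i→d: d is gray → back edge
Back edge closes the cycle d → a → f → h → i → d; its vertices are {a, d, f, h, i}.

a, d, f, h, i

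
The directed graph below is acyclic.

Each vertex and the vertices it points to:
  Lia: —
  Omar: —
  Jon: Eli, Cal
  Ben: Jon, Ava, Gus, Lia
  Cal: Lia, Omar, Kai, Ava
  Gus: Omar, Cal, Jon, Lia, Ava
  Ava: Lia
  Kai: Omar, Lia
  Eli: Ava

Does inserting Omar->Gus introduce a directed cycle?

Yes

Adding Omar→Gus creates a cycle iff Gus can already reach Omar.
Path from Gus: Gus → Omar.
So Gus → … → Omar → Gus is a cycle.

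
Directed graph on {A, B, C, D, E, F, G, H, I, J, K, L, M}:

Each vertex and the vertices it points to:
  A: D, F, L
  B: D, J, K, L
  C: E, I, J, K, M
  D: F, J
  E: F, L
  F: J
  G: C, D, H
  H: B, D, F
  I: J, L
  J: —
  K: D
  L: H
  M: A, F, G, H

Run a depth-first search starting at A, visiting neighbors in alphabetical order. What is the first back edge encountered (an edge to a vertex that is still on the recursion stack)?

B->L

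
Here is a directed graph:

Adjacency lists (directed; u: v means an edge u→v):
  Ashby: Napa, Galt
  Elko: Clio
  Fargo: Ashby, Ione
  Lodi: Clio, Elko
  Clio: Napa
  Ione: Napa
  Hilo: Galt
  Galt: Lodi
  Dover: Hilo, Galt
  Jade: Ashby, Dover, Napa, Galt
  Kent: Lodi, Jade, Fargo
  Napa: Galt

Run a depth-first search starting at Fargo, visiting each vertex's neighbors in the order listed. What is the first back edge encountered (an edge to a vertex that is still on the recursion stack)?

DFS from Fargo (visiting each vertex's neighbors in the order listed); mark gray on enter, black on exit:
Fargo gray
  Ashby gray
    Napa gray
      Galt gray
        Lodi gray
          Clio gray
            Clio→Napa: Napa is gray → back edge
First back edge: Clio → Napa.

Clio→Napa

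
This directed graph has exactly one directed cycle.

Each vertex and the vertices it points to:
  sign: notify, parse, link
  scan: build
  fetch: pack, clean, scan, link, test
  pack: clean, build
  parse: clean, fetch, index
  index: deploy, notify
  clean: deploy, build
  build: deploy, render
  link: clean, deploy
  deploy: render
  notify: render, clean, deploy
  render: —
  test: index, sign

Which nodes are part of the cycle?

sign, test, fetch, parse

DFS with gray/black marking from fetch:
fetch gray
  pack gray
    clean gray
      deploy gray
        render gray
        render black
      deploy black
      build gray
        build→deploy: deploy black — skip
        build→render: render black — skip
      build black
    clean black
    pack→build: build black — skip
  pack black
  fetch→clean: clean black — skip
  scan gray
    scan→build: build black — skip
  scan black
  link gray
    link→clean: clean black — skip
    link→deploy: deploy black — skip
  link black
  test gray
    index gray
      index→deploy: deploy black — skip
      notify gray
        notify→render: render black — skip
        notify→clean: clean black — skip
        notify→deploy: deploy black — skip
      notify black
    index black
    sign gray
      sign→notify: notify black — skip
      parse gray
        parse→clean: clean black — skip
        parse→fetch: fetch is gray → back edge
Back edge closes the cycle fetch → test → sign → parse → fetch; its vertices are {sign, test, fetch, parse}.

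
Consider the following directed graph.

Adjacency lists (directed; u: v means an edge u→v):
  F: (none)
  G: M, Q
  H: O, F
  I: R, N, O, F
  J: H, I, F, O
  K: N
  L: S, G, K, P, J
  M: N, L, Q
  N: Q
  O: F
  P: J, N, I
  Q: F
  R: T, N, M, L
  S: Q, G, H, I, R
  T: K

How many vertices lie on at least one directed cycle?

A vertex is on a directed cycle iff it belongs to a strongly connected component of size ≥ 2 (or has a self-loop).
The vertices on cycles are {G, I, J, L, M, P, R, S} — 8 in total.

8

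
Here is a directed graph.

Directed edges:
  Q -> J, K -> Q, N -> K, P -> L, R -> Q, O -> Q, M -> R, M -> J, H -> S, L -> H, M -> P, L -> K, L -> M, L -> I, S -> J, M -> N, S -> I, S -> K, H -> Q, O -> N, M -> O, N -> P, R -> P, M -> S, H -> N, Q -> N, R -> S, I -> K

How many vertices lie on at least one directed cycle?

A vertex is on a directed cycle iff it belongs to a strongly connected component of size ≥ 2 (or has a self-loop).
The vertices on cycles are {H, I, K, L, M, N, O, P, Q, R, S} — 11 in total.

11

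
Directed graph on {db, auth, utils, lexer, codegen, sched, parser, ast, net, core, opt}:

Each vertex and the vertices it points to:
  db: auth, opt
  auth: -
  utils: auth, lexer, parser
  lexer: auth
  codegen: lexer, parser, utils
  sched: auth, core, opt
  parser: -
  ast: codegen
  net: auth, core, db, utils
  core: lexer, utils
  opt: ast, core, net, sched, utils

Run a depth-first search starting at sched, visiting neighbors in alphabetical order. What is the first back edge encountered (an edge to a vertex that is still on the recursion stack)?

db→opt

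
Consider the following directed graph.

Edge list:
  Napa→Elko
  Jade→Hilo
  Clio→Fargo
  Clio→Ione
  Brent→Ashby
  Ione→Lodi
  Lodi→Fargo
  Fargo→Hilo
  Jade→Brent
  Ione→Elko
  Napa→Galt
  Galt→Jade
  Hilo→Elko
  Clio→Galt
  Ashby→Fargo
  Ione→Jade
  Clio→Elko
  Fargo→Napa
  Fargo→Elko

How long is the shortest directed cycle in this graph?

For each vertex v, BFS finds the shortest path from v back to v.
The shortest such closed walk is Galt → Jade → Brent → Ashby → Fargo → Napa → Galt, length 6.

6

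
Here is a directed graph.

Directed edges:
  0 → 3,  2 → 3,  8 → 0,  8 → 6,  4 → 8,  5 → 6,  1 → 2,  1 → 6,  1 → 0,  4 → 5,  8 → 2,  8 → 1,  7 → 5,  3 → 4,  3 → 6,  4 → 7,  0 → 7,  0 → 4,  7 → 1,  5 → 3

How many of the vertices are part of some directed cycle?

A vertex is on a directed cycle iff it belongs to a strongly connected component of size ≥ 2 (or has a self-loop).
The vertices on cycles are {0, 1, 2, 3, 4, 5, 7, 8} — 8 in total.

8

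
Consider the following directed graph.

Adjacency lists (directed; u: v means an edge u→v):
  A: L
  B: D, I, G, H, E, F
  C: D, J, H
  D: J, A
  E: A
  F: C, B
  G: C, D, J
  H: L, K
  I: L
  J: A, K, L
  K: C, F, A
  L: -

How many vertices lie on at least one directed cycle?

A vertex is on a directed cycle iff it belongs to a strongly connected component of size ≥ 2 (or has a self-loop).
The vertices on cycles are {B, C, D, F, G, H, J, K} — 8 in total.

8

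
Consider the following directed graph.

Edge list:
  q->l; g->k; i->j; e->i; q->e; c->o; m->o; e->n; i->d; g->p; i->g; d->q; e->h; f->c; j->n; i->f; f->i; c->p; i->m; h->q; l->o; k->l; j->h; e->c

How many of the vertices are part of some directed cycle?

7

A vertex is on a directed cycle iff it belongs to a strongly connected component of size ≥ 2 (or has a self-loop).
The vertices on cycles are {d, e, f, h, i, j, q} — 7 in total.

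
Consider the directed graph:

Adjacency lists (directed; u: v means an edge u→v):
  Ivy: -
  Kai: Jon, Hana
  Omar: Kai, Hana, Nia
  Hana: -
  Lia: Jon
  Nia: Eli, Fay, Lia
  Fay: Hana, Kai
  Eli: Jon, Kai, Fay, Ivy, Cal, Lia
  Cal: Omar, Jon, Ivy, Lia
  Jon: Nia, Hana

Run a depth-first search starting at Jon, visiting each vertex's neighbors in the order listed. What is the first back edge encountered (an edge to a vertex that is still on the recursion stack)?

DFS from Jon (visiting each vertex's neighbors in the order listed); mark gray on enter, black on exit:
Jon gray
  Nia gray
    Eli gray
      Eli→Jon: Jon is gray → back edge
First back edge: Eli → Jon.

Eli→Jon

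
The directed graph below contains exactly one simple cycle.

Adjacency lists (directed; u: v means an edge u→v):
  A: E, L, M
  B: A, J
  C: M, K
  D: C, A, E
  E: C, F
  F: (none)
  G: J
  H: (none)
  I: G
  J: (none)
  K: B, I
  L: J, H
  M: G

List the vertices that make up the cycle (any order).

DFS with gray/black marking from A:
A gray
  E gray
    C gray
      M gray
        G gray
          J gray
          J black
        G black
      M black
      K gray
        B gray
          B→A: A is gray → back edge
Back edge closes the cycle A → E → C → K → B → A; its vertices are {A, B, C, E, K}.

A, B, C, E, K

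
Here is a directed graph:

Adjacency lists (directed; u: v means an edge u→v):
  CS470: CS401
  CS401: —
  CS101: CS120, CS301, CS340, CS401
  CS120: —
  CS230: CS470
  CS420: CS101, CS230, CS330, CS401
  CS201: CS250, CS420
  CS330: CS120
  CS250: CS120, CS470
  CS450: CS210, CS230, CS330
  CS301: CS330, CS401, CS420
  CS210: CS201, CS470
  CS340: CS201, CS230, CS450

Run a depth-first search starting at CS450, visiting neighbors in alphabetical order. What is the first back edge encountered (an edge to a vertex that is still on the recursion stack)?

CS301→CS420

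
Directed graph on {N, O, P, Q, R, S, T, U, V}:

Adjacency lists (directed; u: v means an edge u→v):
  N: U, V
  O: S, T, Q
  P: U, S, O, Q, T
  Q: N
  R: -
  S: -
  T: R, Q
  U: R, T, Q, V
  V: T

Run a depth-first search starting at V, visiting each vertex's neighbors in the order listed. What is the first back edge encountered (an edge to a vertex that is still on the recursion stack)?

DFS from V (visiting each vertex's neighbors in the order listed); mark gray on enter, black on exit:
V gray
  T gray
    R gray
    R black
    Q gray
      N gray
        U gray
          U→R: R black — skip
          U→T: T is gray → back edge
First back edge: U → T.

U->T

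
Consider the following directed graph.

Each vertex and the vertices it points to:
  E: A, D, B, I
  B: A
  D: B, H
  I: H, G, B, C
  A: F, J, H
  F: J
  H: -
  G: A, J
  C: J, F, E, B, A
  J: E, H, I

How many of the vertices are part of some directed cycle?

9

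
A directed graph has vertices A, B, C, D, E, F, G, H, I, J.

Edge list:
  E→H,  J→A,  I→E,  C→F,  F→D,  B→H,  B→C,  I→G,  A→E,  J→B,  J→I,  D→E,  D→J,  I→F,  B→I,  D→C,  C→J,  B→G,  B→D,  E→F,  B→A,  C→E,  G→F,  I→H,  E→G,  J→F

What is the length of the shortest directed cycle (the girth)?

3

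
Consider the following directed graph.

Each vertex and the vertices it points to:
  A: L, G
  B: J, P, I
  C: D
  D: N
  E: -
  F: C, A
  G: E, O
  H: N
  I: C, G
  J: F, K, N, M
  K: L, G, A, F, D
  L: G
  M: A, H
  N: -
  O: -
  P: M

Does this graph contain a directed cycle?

DFS with white/gray/black marking, starting from A:
A gray
  L gray
    G gray
      E gray
      E black
      O gray
      O black
    G black
  L black
  A→G: G black — skip
A black
B gray
  J gray
    F gray
      C gray
        D gray
          N gray
          N black
        D black
      C black
      F→A: A black — skip
    F black
    K gray
      K→L: L black — skip
      K→G: G black — skip
      K→A: A black — skip
      K→F: F black — skip
      K→D: D black — skip
    K black
    J→N: N black — skip
    M gray
      M→A: A black — skip
      H gray
        H→N: N black — skip
      H black
    M black
  J black
  P gray
    P→M: M black — skip
  P black
  I gray
    I→C: C black — skip
    I→G: G black — skip
  I black
B black
Every edge goes to a white or black vertex — no back edge, so the graph is acyclic.

No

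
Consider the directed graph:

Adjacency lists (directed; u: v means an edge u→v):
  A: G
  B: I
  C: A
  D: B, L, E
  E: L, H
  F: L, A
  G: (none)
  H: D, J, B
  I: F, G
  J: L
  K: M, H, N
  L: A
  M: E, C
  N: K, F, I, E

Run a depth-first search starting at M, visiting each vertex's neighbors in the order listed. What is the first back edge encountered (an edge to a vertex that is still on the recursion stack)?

DFS from M (visiting each vertex's neighbors in the order listed); mark gray on enter, black on exit:
M gray
  E gray
    L gray
      A gray
        G gray
        G black
      A black
    L black
    H gray
      D gray
        B gray
          I gray
            F gray
              F→L: L black — skip
              F→A: A black — skip
            F black
            I→G: G black — skip
          I black
        B black
        D→L: L black — skip
        D→E: E is gray → back edge
First back edge: D → E.

D→E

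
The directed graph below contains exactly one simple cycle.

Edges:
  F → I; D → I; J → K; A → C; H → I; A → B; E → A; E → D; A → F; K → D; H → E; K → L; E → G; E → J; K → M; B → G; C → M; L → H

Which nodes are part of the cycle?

E, H, J, K, L

DFS with gray/black marking from E:
E gray
  J gray
    K gray
      M gray
      M black
      L gray
        H gray
          I gray
          I black
          H→E: E is gray → back edge
Back edge closes the cycle E → J → K → L → H → E; its vertices are {E, H, J, K, L}.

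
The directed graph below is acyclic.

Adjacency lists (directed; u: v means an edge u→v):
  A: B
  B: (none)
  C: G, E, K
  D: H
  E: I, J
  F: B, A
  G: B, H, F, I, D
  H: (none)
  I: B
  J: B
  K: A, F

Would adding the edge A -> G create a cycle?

Yes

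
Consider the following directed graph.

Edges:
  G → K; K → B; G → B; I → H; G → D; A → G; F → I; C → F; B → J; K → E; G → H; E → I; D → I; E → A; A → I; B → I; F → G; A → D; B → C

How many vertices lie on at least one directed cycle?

A vertex is on a directed cycle iff it belongs to a strongly connected component of size ≥ 2 (or has a self-loop).
The vertices on cycles are {A, B, C, E, F, G, K} — 7 in total.

7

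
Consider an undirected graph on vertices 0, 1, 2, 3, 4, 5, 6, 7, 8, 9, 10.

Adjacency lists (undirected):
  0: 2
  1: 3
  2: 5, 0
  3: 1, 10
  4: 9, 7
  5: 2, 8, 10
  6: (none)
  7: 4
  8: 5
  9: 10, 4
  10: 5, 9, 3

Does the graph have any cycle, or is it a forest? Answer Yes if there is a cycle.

No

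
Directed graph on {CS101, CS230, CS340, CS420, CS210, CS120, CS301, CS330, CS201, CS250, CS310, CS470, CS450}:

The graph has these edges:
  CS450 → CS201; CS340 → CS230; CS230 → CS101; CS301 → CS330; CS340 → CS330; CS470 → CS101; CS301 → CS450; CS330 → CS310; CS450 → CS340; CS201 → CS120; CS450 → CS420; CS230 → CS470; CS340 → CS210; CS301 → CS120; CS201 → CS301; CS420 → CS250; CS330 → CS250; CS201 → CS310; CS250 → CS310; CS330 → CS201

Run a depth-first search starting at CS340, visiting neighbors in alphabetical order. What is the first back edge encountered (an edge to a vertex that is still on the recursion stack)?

CS301→CS330

DFS from CS340 (visiting neighbors in alphabetical order); mark gray on enter, black on exit:
CS340 gray
  CS210 gray
  CS210 black
  CS230 gray
    CS101 gray
    CS101 black
    CS470 gray
      CS470→CS101: CS101 black — skip
    CS470 black
  CS230 black
  CS330 gray
    CS201 gray
      CS120 gray
      CS120 black
      CS301 gray
        CS301→CS120: CS120 black — skip
        CS301→CS330: CS330 is gray → back edge
First back edge: CS301 → CS330.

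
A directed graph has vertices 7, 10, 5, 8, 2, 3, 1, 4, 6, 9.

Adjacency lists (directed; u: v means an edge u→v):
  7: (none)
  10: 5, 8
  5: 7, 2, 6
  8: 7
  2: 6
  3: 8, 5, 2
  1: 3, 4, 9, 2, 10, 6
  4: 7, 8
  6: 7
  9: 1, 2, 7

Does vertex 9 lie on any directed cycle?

Yes

9 is on a cycle iff 9 can reach itself via ≥1 edge.
9 → 1 → 9 — yes.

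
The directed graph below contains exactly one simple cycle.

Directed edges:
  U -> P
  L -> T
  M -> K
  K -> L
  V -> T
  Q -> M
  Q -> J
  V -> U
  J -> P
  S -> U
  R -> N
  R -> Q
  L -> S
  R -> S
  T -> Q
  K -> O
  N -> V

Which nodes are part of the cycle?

DFS with gray/black marking from T:
T gray
  Q gray
    J gray
      P gray
      P black
    J black
    M gray
      K gray
        O gray
        O black
        L gray
          L→T: T is gray → back edge
Back edge closes the cycle T → Q → M → K → L → T; its vertices are {K, L, M, Q, T}.

K, L, M, Q, T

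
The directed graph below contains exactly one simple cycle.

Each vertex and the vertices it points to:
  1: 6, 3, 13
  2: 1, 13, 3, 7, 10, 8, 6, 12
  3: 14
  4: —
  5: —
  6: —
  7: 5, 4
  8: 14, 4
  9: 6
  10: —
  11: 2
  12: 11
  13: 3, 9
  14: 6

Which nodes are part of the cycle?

2, 11, 12

DFS with gray/black marking from 2:
2 gray
  1 gray
    6 gray
    6 black
    3 gray
      14 gray
        14→6: 6 black — skip
      14 black
    3 black
    13 gray
      13→3: 3 black — skip
      9 gray
        9→6: 6 black — skip
      9 black
    13 black
  1 black
  2→13: 13 black — skip
  2→3: 3 black — skip
  7 gray
    5 gray
    5 black
    4 gray
    4 black
  7 black
  10 gray
  10 black
  8 gray
    8→14: 14 black — skip
    8→4: 4 black — skip
  8 black
  2→6: 6 black — skip
  12 gray
    11 gray
      11→2: 2 is gray → back edge
Back edge closes the cycle 2 → 12 → 11 → 2; its vertices are {2, 11, 12}.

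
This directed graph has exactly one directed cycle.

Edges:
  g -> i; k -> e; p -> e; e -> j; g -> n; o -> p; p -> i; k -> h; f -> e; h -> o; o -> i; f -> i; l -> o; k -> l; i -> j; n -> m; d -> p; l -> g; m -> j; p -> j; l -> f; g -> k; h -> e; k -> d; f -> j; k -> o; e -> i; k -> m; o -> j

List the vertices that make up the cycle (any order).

DFS with gray/black marking from l:
l gray
  o gray
    p gray
      i gray
        j gray
        j black
      i black
      p→j: j black — skip
      e gray
        e→i: i black — skip
        e→j: j black — skip
      e black
    p black
    o→i: i black — skip
    o→j: j black — skip
  o black
  g gray
    g→i: i black — skip
    k gray
      h gray
        h→e: e black — skip
        h→o: o black — skip
      h black
      k→o: o black — skip
      m gray
        m→j: j black — skip
      m black
      k→l: l is gray → back edge
Back edge closes the cycle l → g → k → l; its vertices are {g, k, l}.

g, k, l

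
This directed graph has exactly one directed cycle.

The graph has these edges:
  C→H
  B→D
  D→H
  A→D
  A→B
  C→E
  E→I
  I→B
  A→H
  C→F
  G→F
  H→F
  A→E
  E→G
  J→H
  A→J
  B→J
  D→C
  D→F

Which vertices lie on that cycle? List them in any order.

B, C, D, E, I

DFS with gray/black marking from E:
E gray
  G gray
    F gray
    F black
  G black
  I gray
    B gray
      D gray
        D→F: F black — skip
        C gray
          C→F: F black — skip
          C→E: E is gray → back edge
Back edge closes the cycle E → I → B → D → C → E; its vertices are {B, C, D, E, I}.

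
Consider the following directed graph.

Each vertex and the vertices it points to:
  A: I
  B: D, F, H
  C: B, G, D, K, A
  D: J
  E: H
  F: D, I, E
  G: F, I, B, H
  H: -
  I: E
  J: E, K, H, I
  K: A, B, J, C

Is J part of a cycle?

Yes

J is on a cycle iff J can reach itself via ≥1 edge.
J → K → J — yes.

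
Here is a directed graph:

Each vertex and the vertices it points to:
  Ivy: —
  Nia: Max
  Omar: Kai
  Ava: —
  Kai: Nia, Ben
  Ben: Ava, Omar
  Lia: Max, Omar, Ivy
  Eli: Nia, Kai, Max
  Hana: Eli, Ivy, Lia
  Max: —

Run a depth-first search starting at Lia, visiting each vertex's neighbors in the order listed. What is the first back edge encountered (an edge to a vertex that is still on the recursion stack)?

Ben→Omar

DFS from Lia (visiting each vertex's neighbors in the order listed); mark gray on enter, black on exit:
Lia gray
  Max gray
  Max black
  Omar gray
    Kai gray
      Nia gray
        Nia→Max: Max black — skip
      Nia black
      Ben gray
        Ava gray
        Ava black
        Ben→Omar: Omar is gray → back edge
First back edge: Ben → Omar.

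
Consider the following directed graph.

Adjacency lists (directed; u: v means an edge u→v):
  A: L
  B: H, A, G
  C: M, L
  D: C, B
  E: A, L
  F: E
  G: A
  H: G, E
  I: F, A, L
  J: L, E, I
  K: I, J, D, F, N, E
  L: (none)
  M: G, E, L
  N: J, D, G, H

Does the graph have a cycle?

DFS with white/gray/black marking, starting from H:
H gray
  G gray
    A gray
      L gray
      L black
    A black
  G black
  E gray
    E→A: A black — skip
    E→L: L black — skip
  E black
H black
B gray
  B→H: H black — skip
  B→A: A black — skip
  B→G: G black — skip
B black
C gray
  M gray
    M→G: G black — skip
    M→E: E black — skip
    M→L: L black — skip
  M black
  C→L: L black — skip
C black
D gray
  D→C: C black — skip
  D→B: B black — skip
D black
F gray
  F→E: E black — skip
F black
I gray
  I→F: F black — skip
  I→A: A black — skip
  I→L: L black — skip
I black
J gray
  J→L: L black — skip
  J→E: E black — skip
  J→I: I black — skip
J black
K gray
  K→I: I black — skip
  K→J: J black — skip
  K→D: D black — skip
  K→F: F black — skip
  N gray
    N→J: J black — skip
    N→D: D black — skip
    N→G: G black — skip
    N→H: H black — skip
  N black
  K→E: E black — skip
K black
Every edge goes to a white or black vertex — no back edge, so the graph is acyclic.

No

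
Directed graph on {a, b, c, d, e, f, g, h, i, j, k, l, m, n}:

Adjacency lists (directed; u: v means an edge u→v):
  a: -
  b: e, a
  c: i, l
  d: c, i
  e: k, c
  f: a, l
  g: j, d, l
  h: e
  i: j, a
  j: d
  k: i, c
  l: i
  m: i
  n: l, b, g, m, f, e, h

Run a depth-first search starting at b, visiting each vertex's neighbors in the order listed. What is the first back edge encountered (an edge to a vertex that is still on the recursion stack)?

c->i

DFS from b (visiting each vertex's neighbors in the order listed); mark gray on enter, black on exit:
b gray
  e gray
    k gray
      i gray
        j gray
          d gray
            c gray
              c→i: i is gray → back edge
First back edge: c → i.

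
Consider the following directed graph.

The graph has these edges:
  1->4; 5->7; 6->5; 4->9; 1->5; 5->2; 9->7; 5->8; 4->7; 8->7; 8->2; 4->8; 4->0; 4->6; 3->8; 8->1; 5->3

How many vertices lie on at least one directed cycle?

A vertex is on a directed cycle iff it belongs to a strongly connected component of size ≥ 2 (or has a self-loop).
The vertices on cycles are {1, 3, 4, 5, 6, 8} — 6 in total.

6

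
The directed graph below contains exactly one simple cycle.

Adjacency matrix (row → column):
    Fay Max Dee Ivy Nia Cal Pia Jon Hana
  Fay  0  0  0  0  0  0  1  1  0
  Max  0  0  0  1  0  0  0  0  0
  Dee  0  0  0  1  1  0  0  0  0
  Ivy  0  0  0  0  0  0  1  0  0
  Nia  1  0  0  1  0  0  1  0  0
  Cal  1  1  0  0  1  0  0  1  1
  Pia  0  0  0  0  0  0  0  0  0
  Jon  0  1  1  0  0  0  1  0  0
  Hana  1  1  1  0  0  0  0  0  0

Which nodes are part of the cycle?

DFS with gray/black marking from Jon:
Jon gray
  Dee gray
    Nia gray
      Fay gray
        Fay→Jon: Jon is gray → back edge
Back edge closes the cycle Jon → Dee → Nia → Fay → Jon; its vertices are {Dee, Fay, Jon, Nia}.

Dee, Fay, Jon, Nia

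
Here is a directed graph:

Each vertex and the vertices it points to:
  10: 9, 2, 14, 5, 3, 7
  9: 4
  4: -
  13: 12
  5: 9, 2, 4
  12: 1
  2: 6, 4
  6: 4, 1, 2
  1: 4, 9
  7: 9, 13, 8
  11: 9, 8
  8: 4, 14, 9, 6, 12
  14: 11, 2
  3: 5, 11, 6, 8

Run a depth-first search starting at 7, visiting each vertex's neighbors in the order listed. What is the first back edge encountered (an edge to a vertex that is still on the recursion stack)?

11->8

DFS from 7 (visiting each vertex's neighbors in the order listed); mark gray on enter, black on exit:
7 gray
  9 gray
    4 gray
    4 black
  9 black
  13 gray
    12 gray
      1 gray
        1→4: 4 black — skip
        1→9: 9 black — skip
      1 black
    12 black
  13 black
  8 gray
    8→4: 4 black — skip
    14 gray
      11 gray
        11→9: 9 black — skip
        11→8: 8 is gray → back edge
First back edge: 11 → 8.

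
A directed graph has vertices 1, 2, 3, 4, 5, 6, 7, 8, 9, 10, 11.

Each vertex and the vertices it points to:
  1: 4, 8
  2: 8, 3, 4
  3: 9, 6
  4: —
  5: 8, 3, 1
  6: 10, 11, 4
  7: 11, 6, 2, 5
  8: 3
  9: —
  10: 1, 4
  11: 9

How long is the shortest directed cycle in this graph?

5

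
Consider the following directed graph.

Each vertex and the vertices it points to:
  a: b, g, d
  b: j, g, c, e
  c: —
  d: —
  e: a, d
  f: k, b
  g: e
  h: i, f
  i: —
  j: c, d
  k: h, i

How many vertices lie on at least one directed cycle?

A vertex is on a directed cycle iff it belongs to a strongly connected component of size ≥ 2 (or has a self-loop).
The vertices on cycles are {a, b, e, f, g, h, k} — 7 in total.

7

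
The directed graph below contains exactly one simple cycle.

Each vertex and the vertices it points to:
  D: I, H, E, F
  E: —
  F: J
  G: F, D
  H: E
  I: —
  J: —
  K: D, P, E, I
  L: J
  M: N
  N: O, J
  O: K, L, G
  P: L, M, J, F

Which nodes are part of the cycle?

K, M, N, O, P

DFS with gray/black marking from N:
N gray
  O gray
    K gray
      D gray
        I gray
        I black
        H gray
          E gray
          E black
        H black
        D→E: E black — skip
        F gray
          J gray
          J black
        F black
      D black
      P gray
        L gray
          L→J: J black — skip
        L black
        M gray
          M→N: N is gray → back edge
Back edge closes the cycle N → O → K → P → M → N; its vertices are {K, M, N, O, P}.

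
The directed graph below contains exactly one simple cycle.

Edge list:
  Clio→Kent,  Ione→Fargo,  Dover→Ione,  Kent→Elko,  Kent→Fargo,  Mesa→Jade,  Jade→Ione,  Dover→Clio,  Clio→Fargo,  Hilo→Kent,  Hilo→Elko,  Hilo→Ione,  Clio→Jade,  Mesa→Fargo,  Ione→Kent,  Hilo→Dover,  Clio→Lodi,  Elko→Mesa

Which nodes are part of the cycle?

DFS with gray/black marking from Elko:
Elko gray
  Mesa gray
    Fargo gray
    Fargo black
    Jade gray
      Ione gray
        Kent gray
          Kent→Elko: Elko is gray → back edge
Back edge closes the cycle Elko → Mesa → Jade → Ione → Kent → Elko; its vertices are {Elko, Ione, Jade, Kent, Mesa}.

Elko, Ione, Jade, Kent, Mesa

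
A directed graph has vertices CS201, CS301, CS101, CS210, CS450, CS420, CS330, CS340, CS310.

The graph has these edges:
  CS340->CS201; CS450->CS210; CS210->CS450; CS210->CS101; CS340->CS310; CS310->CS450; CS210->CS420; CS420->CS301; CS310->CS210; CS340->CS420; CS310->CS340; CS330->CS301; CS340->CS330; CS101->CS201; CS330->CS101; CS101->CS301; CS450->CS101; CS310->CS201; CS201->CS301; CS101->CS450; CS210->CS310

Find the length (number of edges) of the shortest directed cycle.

2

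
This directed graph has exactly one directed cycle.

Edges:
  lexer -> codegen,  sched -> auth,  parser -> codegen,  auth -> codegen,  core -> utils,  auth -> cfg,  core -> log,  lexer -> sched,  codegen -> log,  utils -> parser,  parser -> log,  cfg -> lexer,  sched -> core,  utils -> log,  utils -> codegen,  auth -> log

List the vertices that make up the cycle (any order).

DFS with gray/black marking from cfg:
cfg gray
  lexer gray
    codegen gray
      log gray
      log black
    codegen black
    sched gray
      core gray
        core→log: log black — skip
        utils gray
          utils→codegen: codegen black — skip
          parser gray
            parser→codegen: codegen black — skip
            parser→log: log black — skip
          parser black
          utils→log: log black — skip
        utils black
      core black
      auth gray
        auth→codegen: codegen black — skip
        auth→cfg: cfg is gray → back edge
Back edge closes the cycle cfg → lexer → sched → auth → cfg; its vertices are {cfg, auth, lexer, sched}.

cfg, auth, lexer, sched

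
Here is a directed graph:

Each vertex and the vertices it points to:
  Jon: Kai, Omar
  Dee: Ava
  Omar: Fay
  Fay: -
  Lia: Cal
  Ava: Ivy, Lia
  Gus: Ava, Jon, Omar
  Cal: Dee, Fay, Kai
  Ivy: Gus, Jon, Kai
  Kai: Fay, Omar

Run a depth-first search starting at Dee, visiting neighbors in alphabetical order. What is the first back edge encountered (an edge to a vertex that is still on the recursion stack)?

DFS from Dee (visiting neighbors in alphabetical order); mark gray on enter, black on exit:
Dee gray
  Ava gray
    Ivy gray
      Gus gray
        Gus→Ava: Ava is gray → back edge
First back edge: Gus → Ava.

Gus->Ava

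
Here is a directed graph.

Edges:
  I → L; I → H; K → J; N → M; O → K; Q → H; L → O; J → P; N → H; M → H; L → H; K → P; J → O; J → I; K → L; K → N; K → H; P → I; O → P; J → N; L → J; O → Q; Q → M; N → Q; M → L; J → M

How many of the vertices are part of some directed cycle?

A vertex is on a directed cycle iff it belongs to a strongly connected component of size ≥ 2 (or has a self-loop).
The vertices on cycles are {I, J, K, L, M, N, O, P, Q} — 9 in total.

9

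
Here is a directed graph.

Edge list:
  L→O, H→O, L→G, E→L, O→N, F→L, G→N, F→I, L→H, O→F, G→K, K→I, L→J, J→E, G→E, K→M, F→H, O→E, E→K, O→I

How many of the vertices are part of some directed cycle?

7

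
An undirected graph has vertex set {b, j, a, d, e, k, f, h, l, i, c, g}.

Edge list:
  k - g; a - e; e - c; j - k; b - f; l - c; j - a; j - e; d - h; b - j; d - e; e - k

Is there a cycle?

DFS, tracking each vertex's parent; an edge to a visited non-parent vertex closes a cycle.
Start from k:
visit k (parent –)
  visit g (parent k)
    g–k: parent, skip
  visit j (parent k)
    visit e (parent j)
      visit d (parent e)
        d–e: parent, skip
        visit h (parent d)
          h–d: parent, skip
      visit a (parent e)
        a–j: j visited and ≠ parent → cycle
Cycle: j – e – a – j.

Yes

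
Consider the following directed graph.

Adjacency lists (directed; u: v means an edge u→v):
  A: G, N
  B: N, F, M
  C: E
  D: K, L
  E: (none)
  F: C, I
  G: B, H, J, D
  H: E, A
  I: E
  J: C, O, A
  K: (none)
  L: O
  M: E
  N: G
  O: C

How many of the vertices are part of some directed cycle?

6

A vertex is on a directed cycle iff it belongs to a strongly connected component of size ≥ 2 (or has a self-loop).
The vertices on cycles are {A, B, G, H, J, N} — 6 in total.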